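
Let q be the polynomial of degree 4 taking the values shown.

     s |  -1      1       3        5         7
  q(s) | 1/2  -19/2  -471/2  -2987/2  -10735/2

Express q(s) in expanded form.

q(s) = -2s^4 - s^3 - 4s^2 - 4s + 3/2

Write q(s) = as^4 + bs^3 + cs^2 + ds + e. Substituting each data point gives a linear system:
  a - b + c - d + e = 1/2
  a + b + c + d + e = -19/2
  81a + 27b + 9c + 3d + e = -471/2
  625a + 125b + 25c + 5d + e = -2987/2
  2401a + 343b + 49c + 7d + e = -10735/2
Solving the system yields a = -2, b = -1, c = -4, d = -4, e = 3/2.
So q(s) = -2s⁴ - s³ - 4s² - 4s + 3/2.
Check: q(1) = -19/2. ✓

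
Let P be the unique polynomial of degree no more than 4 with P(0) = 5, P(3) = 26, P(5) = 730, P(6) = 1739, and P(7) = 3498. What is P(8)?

6301

Write P(n) = an^4 + bn^3 + cn^2 + dn + e. Substituting each data point gives a linear system:
  e = 5
  81a + 27b + 9c + 3d + e = 26
  625a + 125b + 25c + 5d + e = 730
  1296a + 216b + 36c + 6d + e = 1739
  2401a + 343b + 49c + 7d + e = 3498
Solving the system yields a = 2, b = -3, c = -5, d = -5, e = 5.
So P(n) = 2n^4 - 3n^3 - 5n^2 - 5n + 5.
Then P(8) = 6301.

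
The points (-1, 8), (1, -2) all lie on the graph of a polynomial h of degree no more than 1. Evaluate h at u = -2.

13

Write h(u) = au + b. Substituting each data point gives a linear system:
  -a + b = 8
  a + b = -2
Solving the system yields a = -5, b = 3.
So h(u) = -5u + 3.
Then h(-2) = 13.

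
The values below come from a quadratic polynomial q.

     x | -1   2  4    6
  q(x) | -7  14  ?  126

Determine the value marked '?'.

The 3 known points determine the degree-2 polynomial uniquely.
Write q(x) = ax^2 + bx + c. Substituting each data point gives a linear system:
  a - b + c = -7
  4a + 2b + c = 14
  36a + 6b + c = 126
Solving the system yields a = 3, b = 4, c = -6.
So q(x) = 3x² + 4x - 6.
Then q(4) = 58.

58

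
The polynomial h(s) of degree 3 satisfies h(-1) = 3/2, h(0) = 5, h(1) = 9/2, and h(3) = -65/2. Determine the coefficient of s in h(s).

Write h(s) = as^3 + bs^2 + cs + d. Substituting each data point gives a linear system:
  -a + b - c + d = 3/2
  d = 5
  a + b + c + d = 9/2
  27a + 9b + 3c + d = -65/2
Solving the system yields a = -1, b = -2, c = 5/2, d = 5.
So h(s) = -s³ - 2s² + (5/2)s + 5.
The coefficient of s is 5/2.

5/2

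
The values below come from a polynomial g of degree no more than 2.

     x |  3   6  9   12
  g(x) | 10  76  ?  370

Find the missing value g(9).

196

The 3 known points determine the degree-2 polynomial uniquely.
Write g(x) = ax^2 + bx + c. Substituting each data point gives a linear system:
  9a + 3b + c = 10
  36a + 6b + c = 76
  144a + 12b + c = 370
Solving the system yields a = 3, b = -5, c = -2.
So g(x) = 3x² - 5x - 2.
Then g(9) = 196.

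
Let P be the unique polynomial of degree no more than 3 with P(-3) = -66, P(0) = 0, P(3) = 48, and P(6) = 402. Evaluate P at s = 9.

Forward differences of the values at s = -3, 0, 3, 6:
  P  : -66  0  48  402
  Δ  : 66  48  354
  Δ^2: -18  306
  Δ^3: 324
The third differences are constant, confirming degree 3.
Interpolating (Newton forward form) and evaluating at s = 9 gives P(9) = 1386.

1386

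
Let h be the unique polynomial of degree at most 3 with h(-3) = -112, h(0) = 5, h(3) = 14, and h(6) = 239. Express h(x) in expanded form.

Write h(x) = ax^3 + bx^2 + cx + d. Substituting each data point gives a linear system:
  -27a + 9b - 3c + d = -112
  d = 5
  27a + 9b + 3c + d = 14
  216a + 36b + 6c + d = 239
Solving the system yields a = 2, b = -6, c = 3, d = 5.
So h(x) = 2x^3 - 6x^2 + 3x + 5.
Check: h(3) = 14. ✓

h(x) = 2x^3 - 6x^2 + 3x + 5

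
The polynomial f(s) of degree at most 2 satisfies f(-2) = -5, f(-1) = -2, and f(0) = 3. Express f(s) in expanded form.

Write f(s) = as^2 + bs + c. Substituting each data point gives a linear system:
  4a - 2b + c = -5
  a - b + c = -2
  c = 3
Solving the system yields a = 1, b = 6, c = 3.
So f(s) = s² + 6s + 3.
Check: f(-1) = -2. ✓

f(s) = s^2 + 6s + 3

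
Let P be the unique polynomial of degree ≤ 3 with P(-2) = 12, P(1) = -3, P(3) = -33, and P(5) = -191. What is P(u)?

Using the Lagrange interpolation formula with nodes -2, 1, 3, 5:
  L_0(u) = (u - 1)(u - 3)(u - 5) / -105
  L_1(u) = (u + 2)(u - 3)(u - 5) / 24
  L_2(u) = (u + 2)(u - 1)(u - 5) / -20
  L_3(u) = (u + 2)(u - 1)(u - 3) / 56
Then P(u) = 12·L_0(u) - 3·L_1(u) - 33·L_2(u) - 191·L_3(u).
Expanding and collecting terms gives P(u) = -2u^3 + 2u^2 + 3u - 6.
Check: P(1) = -3. ✓

P(u) = -2u^3 + 2u^2 + 3u - 6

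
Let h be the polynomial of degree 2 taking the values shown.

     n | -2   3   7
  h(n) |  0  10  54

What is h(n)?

Write h(n) = an^2 + bn + c. Substituting each data point gives a linear system:
  4a - 2b + c = 0
  9a + 3b + c = 10
  49a + 7b + c = 54
Solving the system yields a = 1, b = 1, c = -2.
So h(n) = n^2 + n - 2.
Check: h(3) = 10. ✓

h(n) = n^2 + n - 2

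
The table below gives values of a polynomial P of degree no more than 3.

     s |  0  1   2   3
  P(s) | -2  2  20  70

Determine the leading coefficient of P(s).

3

Write P(s) = as^3 + bs^2 + cs + d. Substituting each data point gives a linear system:
  d = -2
  a + b + c + d = 2
  8a + 4b + 2c + d = 20
  27a + 9b + 3c + d = 70
Solving the system yields a = 3, b = -2, c = 3, d = -2.
So P(s) = 3s^3 - 2s^2 + 3s - 2.
The leading coefficient is 3.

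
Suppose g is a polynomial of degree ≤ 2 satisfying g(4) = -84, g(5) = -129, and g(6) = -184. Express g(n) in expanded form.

Write g(n) = an^2 + bn + c. Substituting each data point gives a linear system:
  16a + 4b + c = -84
  25a + 5b + c = -129
  36a + 6b + c = -184
Solving the system yields a = -5, b = 0, c = -4.
So g(n) = -5n^2 - 4.
Check: g(5) = -129. ✓

g(n) = -5n^2 - 4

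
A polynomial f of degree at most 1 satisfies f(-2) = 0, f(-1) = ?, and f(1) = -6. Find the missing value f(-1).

The 2 known points determine the degree-1 polynomial uniquely.
Write f(u) = au + b. Substituting each data point gives a linear system:
  -2a + b = 0
  a + b = -6
Solving the system yields a = -2, b = -4.
So f(u) = -2u - 4.
Then f(-1) = -2.

-2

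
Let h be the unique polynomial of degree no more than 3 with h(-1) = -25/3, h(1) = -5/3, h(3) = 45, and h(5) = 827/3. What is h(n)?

h(n) = 3n^3 - 4n^2 + (1/3)n - 1

Write h(n) = an^3 + bn^2 + cn + d. Substituting each data point gives a linear system:
  -a + b - c + d = -25/3
  a + b + c + d = -5/3
  27a + 9b + 3c + d = 45
  125a + 25b + 5c + d = 827/3
Solving the system yields a = 3, b = -4, c = 1/3, d = -1.
So h(n) = 3n³ - 4n² + (1/3)n - 1.
Check: h(5) = 827/3. ✓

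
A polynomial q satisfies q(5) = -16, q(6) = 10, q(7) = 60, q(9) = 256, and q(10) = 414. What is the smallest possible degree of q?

3

Divided differences on the nodes 5, 6, 7, 9, 10:
  order 0: -16  10  60  256  414
  order 1: 26  50  98  158
  order 2: 12  16  20
  order 3: 1  1
  order 4: 0
The order-3 divided differences are all 1 (nonzero) and every higher order vanishes, so the data lies on a polynomial of degree exactly 3.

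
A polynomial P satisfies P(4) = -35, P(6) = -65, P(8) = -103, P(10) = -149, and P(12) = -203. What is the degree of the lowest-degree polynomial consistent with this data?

2

Forward differences of the values at t = 4, 6, 8, 10, 12:
  P  : -35  -65  -103  -149  -203
  Δ  : -30  -38  -46  -54
  Δ^2: -8  -8  -8
  Δ^3: 0  0
  Δ^4: 0
The second differences are constant (-8) and nonzero, while all higher differences vanish, so the minimal degree is 2.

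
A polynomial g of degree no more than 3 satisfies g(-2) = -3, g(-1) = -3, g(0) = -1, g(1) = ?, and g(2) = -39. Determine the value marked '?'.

-9

The 4 known points determine the degree-3 polynomial uniquely.
Write g(t) = at^3 + bt^2 + ct + d. Substituting each data point gives a linear system:
  -8a + 4b - 2c + d = -3
  -a + b - c + d = -3
  d = -1
  8a + 4b + 2c + d = -39
Solving the system yields a = -2, b = -5, c = -1, d = -1.
So g(t) = -2t³ - 5t² - t - 1.
Then g(1) = -9.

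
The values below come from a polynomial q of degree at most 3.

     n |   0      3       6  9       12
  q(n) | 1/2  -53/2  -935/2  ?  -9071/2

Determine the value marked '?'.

The 4 known points determine the degree-3 polynomial uniquely.
Write q(n) = an^3 + bn^2 + cn + d. Substituting each data point gives a linear system:
  d = 1/2
  27a + 9b + 3c + d = -53/2
  216a + 36b + 6c + d = -935/2
  1728a + 144b + 12c + d = -9071/2
Solving the system yields a = -3, b = 4, c = 6, d = 1/2.
So q(n) = -3n³ + 4n² + 6n + 1/2.
Then q(9) = -3617/2.

-3617/2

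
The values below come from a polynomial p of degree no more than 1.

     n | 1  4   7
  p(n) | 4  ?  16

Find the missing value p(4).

10

The 2 known points determine the degree-1 polynomial uniquely.
Write p(n) = an + b. Substituting each data point gives a linear system:
  a + b = 4
  7a + b = 16
Solving the system yields a = 2, b = 2.
So p(n) = 2n + 2.
Then p(4) = 10.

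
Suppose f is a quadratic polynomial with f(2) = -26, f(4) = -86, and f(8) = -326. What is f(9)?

Write f(x) = ax^2 + bx + c. Substituting each data point gives a linear system:
  4a + 2b + c = -26
  16a + 4b + c = -86
  64a + 8b + c = -326
Solving the system yields a = -5, b = 0, c = -6.
So f(x) = -5x^2 - 6.
Then f(9) = -411.

-411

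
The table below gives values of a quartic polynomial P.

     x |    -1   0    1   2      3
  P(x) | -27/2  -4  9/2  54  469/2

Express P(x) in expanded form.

Write P(x) = ax^4 + bx^3 + cx^2 + dx + e. Substituting each data point gives a linear system:
  a - b + c - d + e = -27/2
  e = -4
  a + b + c + d + e = 9/2
  16a + 8b + 4c + 2d + e = 54
  81a + 27b + 9c + 3d + e = 469/2
Solving the system yields a = 2, b = 3, c = -5/2, d = 6, e = -4.
So P(x) = 2x^4 + 3x^3 - (5/2)x^2 + 6x - 4.
Check: P(-1) = -27/2. ✓

P(x) = 2x^4 + 3x^3 - (5/2)x^2 + 6x - 4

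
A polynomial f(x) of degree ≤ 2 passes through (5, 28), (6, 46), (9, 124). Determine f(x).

f(x) = 2x^2 - 4x - 2

Using the Lagrange interpolation formula with nodes 5, 6, 9:
  L_0(x) = (x - 6)(x - 9) / 4
  L_1(x) = (x - 5)(x - 9) / -3
  L_2(x) = (x - 5)(x - 6) / 12
Then f(x) = 28·L_0(x) + 46·L_1(x) + 124·L_2(x).
Expanding and collecting terms gives f(x) = 2x^2 - 4x - 2.
Check: f(9) = 124. ✓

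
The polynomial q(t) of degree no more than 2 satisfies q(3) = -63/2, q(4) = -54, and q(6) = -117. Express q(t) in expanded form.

q(t) = -3t^2 - (3/2)t

Write q(t) = at^2 + bt + c. Substituting each data point gives a linear system:
  9a + 3b + c = -63/2
  16a + 4b + c = -54
  36a + 6b + c = -117
Solving the system yields a = -3, b = -3/2, c = 0.
So q(t) = -3t^2 - (3/2)t.
Check: q(3) = -63/2. ✓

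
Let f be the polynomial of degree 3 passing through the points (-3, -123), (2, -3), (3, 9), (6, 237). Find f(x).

f(x) = 2x^3 - 6x^2 + 4x - 3

Using the Lagrange interpolation formula with nodes -3, 2, 3, 6:
  L_0(x) = (x - 2)(x - 3)(x - 6) / -270
  L_1(x) = (x + 3)(x - 3)(x - 6) / 20
  L_2(x) = (x + 3)(x - 2)(x - 6) / -18
  L_3(x) = (x + 3)(x - 2)(x - 3) / 108
Then f(x) = -123·L_0(x) - 3·L_1(x) + 9·L_2(x) + 237·L_3(x).
Expanding and collecting terms gives f(x) = 2x³ - 6x² + 4x - 3.
Check: f(3) = 9. ✓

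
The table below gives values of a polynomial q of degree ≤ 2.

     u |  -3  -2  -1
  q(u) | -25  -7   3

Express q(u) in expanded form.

q(u) = -4u^2 - 2u + 5

Write q(u) = au^2 + bu + c. Substituting each data point gives a linear system:
  9a - 3b + c = -25
  4a - 2b + c = -7
  a - b + c = 3
Solving the system yields a = -4, b = -2, c = 5.
So q(u) = -4u^2 - 2u + 5.
Check: q(-1) = 3. ✓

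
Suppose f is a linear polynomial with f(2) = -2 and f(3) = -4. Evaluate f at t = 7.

Using the Lagrange interpolation formula with nodes 2, 3:
  L_0(t) = (t - 3) / -1
  L_1(t) = (t - 2) / 1
Then f(t) = -2·L_0(t) - 4·L_1(t).
Expanding and collecting terms gives f(t) = -2t + 2.
Evaluating at t = 7: f(7) = -12.

-12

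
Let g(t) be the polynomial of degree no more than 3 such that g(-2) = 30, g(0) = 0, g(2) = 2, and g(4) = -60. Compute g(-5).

Using the Lagrange interpolation formula with nodes -2, 0, 2, 4:
  L_0(t) = t(t - 2)(t - 4) / -48
  L_1(t) = (t + 2)(t - 2)(t - 4) / 16
  L_2(t) = (t + 2)t(t - 4) / -16
  L_3(t) = (t + 2)t(t - 2) / 48
Then g(t) = 30·L_0(t) + 0·L_1(t) + 2·L_2(t) - 60·L_3(t).
Expanding and collecting terms gives g(t) = -2t³ + 4t² + t.
Evaluating at t = -5: g(-5) = 345.

345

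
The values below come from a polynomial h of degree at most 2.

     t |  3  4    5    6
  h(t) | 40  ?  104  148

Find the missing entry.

The 3 known points determine the degree-2 polynomial uniquely.
Write h(t) = at^2 + bt + c. Substituting each data point gives a linear system:
  9a + 3b + c = 40
  25a + 5b + c = 104
  36a + 6b + c = 148
Solving the system yields a = 4, b = 0, c = 4.
So h(t) = 4t² + 4.
Then h(4) = 68.

68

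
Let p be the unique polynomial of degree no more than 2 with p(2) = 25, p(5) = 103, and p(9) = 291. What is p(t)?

Write p(t) = at^2 + bt + c. Substituting each data point gives a linear system:
  4a + 2b + c = 25
  25a + 5b + c = 103
  81a + 9b + c = 291
Solving the system yields a = 3, b = 5, c = 3.
So p(t) = 3t^2 + 5t + 3.
Check: p(2) = 25. ✓

p(t) = 3t^2 + 5t + 3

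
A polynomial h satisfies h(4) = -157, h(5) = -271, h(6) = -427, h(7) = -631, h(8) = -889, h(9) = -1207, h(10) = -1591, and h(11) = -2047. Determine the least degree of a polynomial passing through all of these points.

3

Forward differences of the values at u = 4, 5, 6, 7, 8, 9, 10, 11:
  h  : -157  -271  -427  -631  -889  -1207  -1591  -2047
  Δ  : -114  -156  -204  -258  -318  -384  -456
  Δ^2: -42  -48  -54  -60  -66  -72
  Δ^3: -6  -6  -6  -6  -6
  Δ^4: 0  0  0  0
  Δ^5: 0  0  0
  Δ^6: 0  0
  Δ^7: 0
The third differences are constant (-6) and nonzero, while all higher differences vanish, so the minimal degree is 3.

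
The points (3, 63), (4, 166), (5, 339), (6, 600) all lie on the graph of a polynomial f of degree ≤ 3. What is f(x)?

f(x) = 3x^3 - x^2 - x - 6

Write f(x) = ax^3 + bx^2 + cx + d. Substituting each data point gives a linear system:
  27a + 9b + 3c + d = 63
  64a + 16b + 4c + d = 166
  125a + 25b + 5c + d = 339
  216a + 36b + 6c + d = 600
Solving the system yields a = 3, b = -1, c = -1, d = -6.
So f(x) = 3x^3 - x^2 - x - 6.
Check: f(3) = 63. ✓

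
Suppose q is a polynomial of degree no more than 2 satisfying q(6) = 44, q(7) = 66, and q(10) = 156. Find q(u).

Write q(u) = au^2 + bu + c. Substituting each data point gives a linear system:
  36a + 6b + c = 44
  49a + 7b + c = 66
  100a + 10b + c = 156
Solving the system yields a = 2, b = -4, c = -4.
So q(u) = 2u^2 - 4u - 4.
Check: q(6) = 44. ✓

q(u) = 2u^2 - 4u - 4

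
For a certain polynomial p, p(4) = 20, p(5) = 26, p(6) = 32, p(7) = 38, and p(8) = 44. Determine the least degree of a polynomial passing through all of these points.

1

Forward differences of the values at s = 4, 5, 6, 7, 8:
  p  : 20  26  32  38  44
  Δ  : 6  6  6  6
  Δ^2: 0  0  0
  Δ^3: 0  0
  Δ^4: 0
The first differences are constant (6) and nonzero, while all higher differences vanish, so the minimal degree is 1.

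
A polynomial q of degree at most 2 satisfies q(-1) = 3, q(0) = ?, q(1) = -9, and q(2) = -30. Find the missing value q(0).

On equispaced nodes a degree-2 polynomial has vanishing third forward difference, so
  - q(-1) + 3·q(0) - 3·q(1) + q(2) = 0.
Substituting the known values and solving for q(0):
  3·q(0) = 6
  q(0) = 2.

2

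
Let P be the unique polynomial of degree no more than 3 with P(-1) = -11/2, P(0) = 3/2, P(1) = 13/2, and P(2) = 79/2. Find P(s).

Write P(s) = as^3 + bs^2 + cs + d. Substituting each data point gives a linear system:
  -a + b - c + d = -11/2
  d = 3/2
  a + b + c + d = 13/2
  8a + 4b + 2c + d = 79/2
Solving the system yields a = 5, b = -1, c = 1, d = 3/2.
So P(s) = 5s^3 - s^2 + s + 3/2.
Check: P(1) = 13/2. ✓

P(s) = 5s^3 - s^2 + s + 3/2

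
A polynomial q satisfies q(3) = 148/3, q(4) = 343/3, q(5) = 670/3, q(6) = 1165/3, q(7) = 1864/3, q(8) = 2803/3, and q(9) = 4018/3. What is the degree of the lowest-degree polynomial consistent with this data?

Forward differences of the values at u = 3, 4, 5, 6, 7, 8, 9:
  q  : 148/3  343/3  670/3  1165/3  1864/3  2803/3  4018/3
  Δ  : 65  109  165  233  313  405
  Δ^2: 44  56  68  80  92
  Δ^3: 12  12  12  12
  Δ^4: 0  0  0
  Δ^5: 0  0
  Δ^6: 0
The third differences are constant (12) and nonzero, while all higher differences vanish, so the minimal degree is 3.

3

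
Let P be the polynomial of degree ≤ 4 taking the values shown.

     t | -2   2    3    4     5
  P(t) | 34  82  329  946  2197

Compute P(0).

2

Using the Lagrange interpolation formula with nodes -2, 2, 3, 4, 5:
  L_0(t) = (t - 2)(t - 3)(t - 4)(t - 5) / 840
  L_1(t) = (t + 2)(t - 3)(t - 4)(t - 5) / -24
  L_2(t) = (t + 2)(t - 2)(t - 4)(t - 5) / 10
  L_3(t) = (t + 2)(t - 2)(t - 3)(t - 5) / -12
  L_4(t) = (t + 2)(t - 2)(t - 3)(t - 4) / 42
Then P(t) = 34·L_0(t) + 82·L_1(t) + 329·L_2(t) + 946·L_3(t) + 2197·L_4(t).
Expanding and collecting terms gives P(t) = 3t^4 + 2t^3 + 2t^2 + 4t + 2.
Evaluating at t = 0: P(0) = 2.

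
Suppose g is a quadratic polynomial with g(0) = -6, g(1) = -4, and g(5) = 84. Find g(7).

Write g(u) = au^2 + bu + c. Substituting each data point gives a linear system:
  c = -6
  a + b + c = -4
  25a + 5b + c = 84
Solving the system yields a = 4, b = -2, c = -6.
So g(u) = 4u^2 - 2u - 6.
Then g(7) = 176.

176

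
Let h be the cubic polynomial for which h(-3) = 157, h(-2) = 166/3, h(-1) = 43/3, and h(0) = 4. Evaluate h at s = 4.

Forward differences of the values at s = -3, -2, -1, 0:
  h  : 157  166/3  43/3  4
  Δ  : -305/3  -41  -31/3
  Δ^2: 182/3  92/3
  Δ^3: -30
The third differences are constant, confirming degree 3.
Interpolating (Newton forward form) and evaluating at s = 4 gives h(4) = -992/3.

-992/3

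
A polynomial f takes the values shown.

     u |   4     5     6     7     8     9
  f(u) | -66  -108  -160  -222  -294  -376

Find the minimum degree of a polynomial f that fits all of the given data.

2

Forward differences of the values at u = 4, 5, 6, 7, 8, 9:
  f  : -66  -108  -160  -222  -294  -376
  Δ  : -42  -52  -62  -72  -82
  Δ^2: -10  -10  -10  -10
  Δ^3: 0  0  0
  Δ^4: 0  0
  Δ^5: 0
The second differences are constant (-10) and nonzero, while all higher differences vanish, so the minimal degree is 2.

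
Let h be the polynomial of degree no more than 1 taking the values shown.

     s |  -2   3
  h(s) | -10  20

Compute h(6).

Write h(s) = as + b. Substituting each data point gives a linear system:
  -2a + b = -10
  3a + b = 20
Solving the system yields a = 6, b = 2.
So h(s) = 6s + 2.
Then h(6) = 38.

38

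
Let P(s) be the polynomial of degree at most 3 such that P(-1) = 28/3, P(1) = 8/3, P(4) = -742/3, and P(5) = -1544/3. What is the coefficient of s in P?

Write P(s) = as^3 + bs^2 + cs + d. Substituting each data point gives a linear system:
  -a + b - c + d = 28/3
  a + b + c + d = 8/3
  64a + 16b + 4c + d = -742/3
  125a + 25b + 5c + d = -1544/3
Solving the system yields a = -5, b = 4, c = 5/3, d = 2.
So P(s) = -5s^3 + 4s^2 + (5/3)s + 2.
The coefficient of s is 5/3.

5/3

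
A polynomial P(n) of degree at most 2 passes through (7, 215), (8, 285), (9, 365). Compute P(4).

65

Write P(n) = an^2 + bn + c. Substituting each data point gives a linear system:
  49a + 7b + c = 215
  64a + 8b + c = 285
  81a + 9b + c = 365
Solving the system yields a = 5, b = -5, c = 5.
So P(n) = 5n² - 5n + 5.
Then P(4) = 65.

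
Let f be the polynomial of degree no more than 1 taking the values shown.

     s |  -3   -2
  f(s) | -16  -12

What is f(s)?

Using the Lagrange interpolation formula with nodes -3, -2:
  L_0(s) = (s + 2) / -1
  L_1(s) = (s + 3) / 1
Then f(s) = -16·L_0(s) - 12·L_1(s).
Expanding and collecting terms gives f(s) = 4s - 4.
Check: f(-3) = -16. ✓

f(s) = 4s - 4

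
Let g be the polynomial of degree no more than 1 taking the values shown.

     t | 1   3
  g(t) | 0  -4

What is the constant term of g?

Write g(t) = at + b. Substituting each data point gives a linear system:
  a + b = 0
  3a + b = -4
Solving the system yields a = -2, b = 2.
So g(t) = -2t + 2.
The constant term is 2.

2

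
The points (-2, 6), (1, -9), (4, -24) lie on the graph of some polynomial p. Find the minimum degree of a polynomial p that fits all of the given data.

Forward differences of the values at t = -2, 1, 4:
  p  : 6  -9  -24
  Δ  : -15  -15
  Δ^2: 0
The first differences are constant (-15) and nonzero, while all higher differences vanish, so the minimal degree is 1.

1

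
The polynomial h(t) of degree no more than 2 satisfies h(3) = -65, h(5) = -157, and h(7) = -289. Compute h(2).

-34

Write h(t) = at^2 + bt + c. Substituting each data point gives a linear system:
  9a + 3b + c = -65
  25a + 5b + c = -157
  49a + 7b + c = -289
Solving the system yields a = -5, b = -6, c = -2.
So h(t) = -5t^2 - 6t - 2.
Then h(2) = -34.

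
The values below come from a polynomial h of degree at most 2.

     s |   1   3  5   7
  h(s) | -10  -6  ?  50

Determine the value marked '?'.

The 3 known points determine the degree-2 polynomial uniquely.
Write h(s) = as^2 + bs + c. Substituting each data point gives a linear system:
  a + b + c = -10
  9a + 3b + c = -6
  49a + 7b + c = 50
Solving the system yields a = 2, b = -6, c = -6.
So h(s) = 2s² - 6s - 6.
Then h(5) = 14.

14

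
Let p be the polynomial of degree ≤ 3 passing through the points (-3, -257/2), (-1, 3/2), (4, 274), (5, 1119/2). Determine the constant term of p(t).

Write p(t) = at^3 + bt^2 + ct + d. Substituting each data point gives a linear system:
  -27a + 9b - 3c + d = -257/2
  -a + b - c + d = 3/2
  64a + 16b + 4c + d = 274
  125a + 25b + 5c + d = 1119/2
Solving the system yields a = 5, b = -3/2, c = -6, d = 2.
So p(t) = 5t^3 - (3/2)t^2 - 6t + 2.
The constant term is 2.

2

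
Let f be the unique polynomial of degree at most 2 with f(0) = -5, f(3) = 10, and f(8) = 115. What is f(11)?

Using the Lagrange interpolation formula with nodes 0, 3, 8:
  L_0(n) = (n - 3)(n - 8) / 24
  L_1(n) = n(n - 8) / -15
  L_2(n) = n(n - 3) / 40
Then f(n) = -5·L_0(n) + 10·L_1(n) + 115·L_2(n).
Expanding and collecting terms gives f(n) = 2n^2 - n - 5.
Evaluating at n = 11: f(11) = 226.

226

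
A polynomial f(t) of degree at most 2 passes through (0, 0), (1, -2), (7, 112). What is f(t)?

f(t) = 3t^2 - 5t

Write f(t) = at^2 + bt + c. Substituting each data point gives a linear system:
  c = 0
  a + b + c = -2
  49a + 7b + c = 112
Solving the system yields a = 3, b = -5, c = 0.
So f(t) = 3t² - 5t.
Check: f(0) = 0. ✓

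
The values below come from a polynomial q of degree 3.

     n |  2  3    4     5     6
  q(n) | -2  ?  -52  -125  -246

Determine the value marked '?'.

-15

On equispaced nodes a degree-3 polynomial has vanishing fourth forward difference, so
  q(2) - 4·q(3) + 6·q(4) - 4·q(5) + q(6) = 0.
Substituting the known values and solving for q(3):
  -4·q(3) = 60
  q(3) = -15.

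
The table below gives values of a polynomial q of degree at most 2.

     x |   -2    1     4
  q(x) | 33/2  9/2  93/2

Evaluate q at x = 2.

25/2

Using the Lagrange interpolation formula with nodes -2, 1, 4:
  L_0(x) = (x - 1)(x - 4) / 18
  L_1(x) = (x + 2)(x - 4) / -9
  L_2(x) = (x + 2)(x - 1) / 18
Then q(x) = 33/2·L_0(x) + 9/2·L_1(x) + 93/2·L_2(x).
Expanding and collecting terms gives q(x) = 3x^2 - x + 5/2.
Evaluating at x = 2: q(2) = 25/2.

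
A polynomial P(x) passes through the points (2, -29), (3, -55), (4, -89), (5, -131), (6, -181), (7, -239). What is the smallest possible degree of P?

Forward differences of the values at x = 2, 3, 4, 5, 6, 7:
  P  : -29  -55  -89  -131  -181  -239
  Δ  : -26  -34  -42  -50  -58
  Δ^2: -8  -8  -8  -8
  Δ^3: 0  0  0
  Δ^4: 0  0
  Δ^5: 0
The second differences are constant (-8) and nonzero, while all higher differences vanish, so the minimal degree is 2.

2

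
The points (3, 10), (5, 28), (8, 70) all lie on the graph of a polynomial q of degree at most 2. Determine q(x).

q(x) = x^2 + x - 2

Using the Lagrange interpolation formula with nodes 3, 5, 8:
  L_0(x) = (x - 5)(x - 8) / 10
  L_1(x) = (x - 3)(x - 8) / -6
  L_2(x) = (x - 3)(x - 5) / 15
Then q(x) = 10·L_0(x) + 28·L_1(x) + 70·L_2(x).
Expanding and collecting terms gives q(x) = x^2 + x - 2.
Check: q(3) = 10. ✓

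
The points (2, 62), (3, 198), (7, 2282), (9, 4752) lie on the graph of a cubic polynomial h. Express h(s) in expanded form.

Write h(s) = as^3 + bs^2 + cs + d. Substituting each data point gives a linear system:
  8a + 4b + 2c + d = 62
  27a + 9b + 3c + d = 198
  343a + 49b + 7c + d = 2282
  729a + 81b + 9c + d = 4752
Solving the system yields a = 6, b = 5, c = -3, d = 0.
So h(s) = 6s³ + 5s² - 3s.
Check: h(3) = 198. ✓

h(s) = 6s^3 + 5s^2 - 3s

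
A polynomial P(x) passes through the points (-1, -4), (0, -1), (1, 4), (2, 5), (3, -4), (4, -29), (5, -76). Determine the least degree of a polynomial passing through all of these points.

Forward differences of the values at x = -1, 0, 1, 2, 3, 4, 5:
  P  : -4  -1  4  5  -4  -29  -76
  Δ  : 3  5  1  -9  -25  -47
  Δ^2: 2  -4  -10  -16  -22
  Δ^3: -6  -6  -6  -6
  Δ^4: 0  0  0
  Δ^5: 0  0
  Δ^6: 0
The third differences are constant (-6) and nonzero, while all higher differences vanish, so the minimal degree is 3.

3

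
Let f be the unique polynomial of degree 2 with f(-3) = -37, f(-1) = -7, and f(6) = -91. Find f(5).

-61

Write f(s) = as^2 + bs + c. Substituting each data point gives a linear system:
  9a - 3b + c = -37
  a - b + c = -7
  36a + 6b + c = -91
Solving the system yields a = -3, b = 3, c = -1.
So f(s) = -3s² + 3s - 1.
Then f(5) = -61.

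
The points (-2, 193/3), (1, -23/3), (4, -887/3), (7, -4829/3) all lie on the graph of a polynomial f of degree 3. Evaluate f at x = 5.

-1739/3

Write f(x) = ax^3 + bx^2 + cx + d. Substituting each data point gives a linear system:
  -8a + 4b - 2c + d = 193/3
  a + b + c + d = -23/3
  64a + 16b + 4c + d = -887/3
  343a + 49b + 7c + d = -4829/3
Solving the system yields a = -5, b = 3, c = -6, d = 1/3.
So f(x) = -5x^3 + 3x^2 - 6x + 1/3.
Then f(5) = -1739/3.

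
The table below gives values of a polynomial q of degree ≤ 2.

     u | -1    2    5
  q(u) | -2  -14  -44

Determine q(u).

Using the Lagrange interpolation formula with nodes -1, 2, 5:
  L_0(u) = (u - 2)(u - 5) / 18
  L_1(u) = (u + 1)(u - 5) / -9
  L_2(u) = (u + 1)(u - 2) / 18
Then q(u) = -2·L_0(u) - 14·L_1(u) - 44·L_2(u).
Expanding and collecting terms gives q(u) = -u^2 - 3u - 4.
Check: q(-1) = -2. ✓

q(u) = -u^2 - 3u - 4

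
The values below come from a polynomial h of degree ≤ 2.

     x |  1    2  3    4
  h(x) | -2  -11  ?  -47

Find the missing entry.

The 3 known points determine the degree-2 polynomial uniquely.
Write h(x) = ax^2 + bx + c. Substituting each data point gives a linear system:
  a + b + c = -2
  4a + 2b + c = -11
  16a + 4b + c = -47
Solving the system yields a = -3, b = 0, c = 1.
So h(x) = -3x^2 + 1.
Then h(3) = -26.

-26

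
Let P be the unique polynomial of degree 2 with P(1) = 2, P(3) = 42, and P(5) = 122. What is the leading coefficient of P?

5

Write P(u) = au^2 + bu + c. Substituting each data point gives a linear system:
  a + b + c = 2
  9a + 3b + c = 42
  25a + 5b + c = 122
Solving the system yields a = 5, b = 0, c = -3.
So P(u) = 5u^2 - 3.
The leading coefficient is 5.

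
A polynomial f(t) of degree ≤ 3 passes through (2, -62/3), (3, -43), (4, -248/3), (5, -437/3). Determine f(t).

f(t) = -t^3 + (1/3)t^2 - 5t - 4

Write f(t) = at^3 + bt^2 + ct + d. Substituting each data point gives a linear system:
  8a + 4b + 2c + d = -62/3
  27a + 9b + 3c + d = -43
  64a + 16b + 4c + d = -248/3
  125a + 25b + 5c + d = -437/3
Solving the system yields a = -1, b = 1/3, c = -5, d = -4.
So f(t) = -t^3 + (1/3)t^2 - 5t - 4.
Check: f(4) = -248/3. ✓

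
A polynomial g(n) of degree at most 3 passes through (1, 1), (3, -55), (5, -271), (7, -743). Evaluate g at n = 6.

-469

Using the Lagrange interpolation formula with nodes 1, 3, 5, 7:
  L_0(n) = (n - 3)(n - 5)(n - 7) / -48
  L_1(n) = (n - 1)(n - 5)(n - 7) / 16
  L_2(n) = (n - 1)(n - 3)(n - 7) / -16
  L_3(n) = (n - 1)(n - 3)(n - 5) / 48
Then g(n) = 1·L_0(n) - 55·L_1(n) - 271·L_2(n) - 743·L_3(n).
Expanding and collecting terms gives g(n) = -2n^3 - 2n^2 + 6n - 1.
Evaluating at n = 6: g(6) = -469.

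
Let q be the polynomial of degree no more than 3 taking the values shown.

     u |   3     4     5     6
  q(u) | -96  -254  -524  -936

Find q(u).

q(u) = -5u^3 + 4u^2 - u + 6

Write q(u) = au^3 + bu^2 + cu + d. Substituting each data point gives a linear system:
  27a + 9b + 3c + d = -96
  64a + 16b + 4c + d = -254
  125a + 25b + 5c + d = -524
  216a + 36b + 6c + d = -936
Solving the system yields a = -5, b = 4, c = -1, d = 6.
So q(u) = -5u³ + 4u² - u + 6.
Check: q(5) = -524. ✓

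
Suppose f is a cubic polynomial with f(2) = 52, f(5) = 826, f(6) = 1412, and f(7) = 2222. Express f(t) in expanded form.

Write f(t) = at^3 + bt^2 + ct + d. Substituting each data point gives a linear system:
  8a + 4b + 2c + d = 52
  125a + 25b + 5c + d = 826
  216a + 36b + 6c + d = 1412
  343a + 49b + 7c + d = 2222
Solving the system yields a = 6, b = 4, c = -4, d = -4.
So f(t) = 6t³ + 4t² - 4t - 4.
Check: f(5) = 826. ✓

f(t) = 6t^3 + 4t^2 - 4t - 4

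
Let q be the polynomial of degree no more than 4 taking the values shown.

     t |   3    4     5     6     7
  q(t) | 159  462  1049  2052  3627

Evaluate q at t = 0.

-6

Using the Lagrange interpolation formula with nodes 3, 4, 5, 6, 7:
  L_0(t) = (t - 4)(t - 5)(t - 6)(t - 7) / 24
  L_1(t) = (t - 3)(t - 5)(t - 6)(t - 7) / -6
  L_2(t) = (t - 3)(t - 4)(t - 6)(t - 7) / 4
  L_3(t) = (t - 3)(t - 4)(t - 5)(t - 7) / -6
  L_4(t) = (t - 3)(t - 4)(t - 5)(t - 6) / 24
Then q(t) = 159·L_0(t) + 462·L_1(t) + 1049·L_2(t) + 2052·L_3(t) + 3627·L_4(t).
Expanding and collecting terms gives q(t) = t^4 + 4t^3 - 3t^2 + t - 6.
Evaluating at t = 0: q(0) = -6.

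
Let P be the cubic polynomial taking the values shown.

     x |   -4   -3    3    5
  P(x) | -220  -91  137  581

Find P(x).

Write P(x) = ax^3 + bx^2 + cx + d. Substituting each data point gives a linear system:
  -64a + 16b - 4c + d = -220
  -27a + 9b - 3c + d = -91
  27a + 9b + 3c + d = 137
  125a + 25b + 5c + d = 581
Solving the system yields a = 4, b = 3, c = 2, d = -4.
So P(x) = 4x^3 + 3x^2 + 2x - 4.
Check: P(-3) = -91. ✓

P(x) = 4x^3 + 3x^2 + 2x - 4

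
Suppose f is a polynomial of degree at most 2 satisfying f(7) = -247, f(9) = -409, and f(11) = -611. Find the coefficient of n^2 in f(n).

Write f(n) = an^2 + bn + c. Substituting each data point gives a linear system:
  49a + 7b + c = -247
  81a + 9b + c = -409
  121a + 11b + c = -611
Solving the system yields a = -5, b = -1, c = 5.
So f(n) = -5n² - n + 5.
The leading coefficient is -5.

-5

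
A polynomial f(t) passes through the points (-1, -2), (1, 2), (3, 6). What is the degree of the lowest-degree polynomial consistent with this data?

1

Forward differences of the values at t = -1, 1, 3:
  f  : -2  2  6
  Δ  : 4  4
  Δ^2: 0
The first differences are constant (4) and nonzero, while all higher differences vanish, so the minimal degree is 1.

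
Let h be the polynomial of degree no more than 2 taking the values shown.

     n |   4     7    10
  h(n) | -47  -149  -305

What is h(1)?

Forward differences of the values at n = 4, 7, 10:
  h  : -47  -149  -305
  Δ  : -102  -156
  Δ^2: -54
The second differences are constant, confirming degree 2.
Interpolating (Newton forward form) and evaluating at n = 1 gives h(1) = 1.

1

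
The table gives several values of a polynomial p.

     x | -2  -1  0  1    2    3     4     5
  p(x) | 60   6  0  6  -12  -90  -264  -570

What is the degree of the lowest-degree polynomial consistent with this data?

3

Forward differences of the values at x = -2, -1, 0, 1, 2, 3, 4, 5:
  p  : 60  6  0  6  -12  -90  -264  -570
  Δ  : -54  -6  6  -18  -78  -174  -306
  Δ^2: 48  12  -24  -60  -96  -132
  Δ^3: -36  -36  -36  -36  -36
  Δ^4: 0  0  0  0
  Δ^5: 0  0  0
  Δ^6: 0  0
  Δ^7: 0
The third differences are constant (-36) and nonzero, while all higher differences vanish, so the minimal degree is 3.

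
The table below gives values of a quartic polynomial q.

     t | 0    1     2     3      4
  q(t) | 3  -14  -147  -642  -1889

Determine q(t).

q(t) = -6t^4 - 5t^3 - t^2 - 5t + 3

Using the Lagrange interpolation formula with nodes 0, 1, 2, 3, 4:
  L_0(t) = (t - 1)(t - 2)(t - 3)(t - 4) / 24
  L_1(t) = t(t - 2)(t - 3)(t - 4) / -6
  L_2(t) = t(t - 1)(t - 3)(t - 4) / 4
  L_3(t) = t(t - 1)(t - 2)(t - 4) / -6
  L_4(t) = t(t - 1)(t - 2)(t - 3) / 24
Then q(t) = 3·L_0(t) - 14·L_1(t) - 147·L_2(t) - 642·L_3(t) - 1889·L_4(t).
Expanding and collecting terms gives q(t) = -6t⁴ - 5t³ - t² - 5t + 3.
Check: q(1) = -14. ✓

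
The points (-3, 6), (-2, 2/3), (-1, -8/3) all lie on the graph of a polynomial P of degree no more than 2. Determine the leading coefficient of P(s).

1

Write P(s) = as^2 + bs + c. Substituting each data point gives a linear system:
  9a - 3b + c = 6
  4a - 2b + c = 2/3
  a - b + c = -8/3
Solving the system yields a = 1, b = -1/3, c = -4.
So P(s) = s^2 - (1/3)s - 4.
The leading coefficient is 1.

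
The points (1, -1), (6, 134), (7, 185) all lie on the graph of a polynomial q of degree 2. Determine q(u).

q(u) = 4u^2 - u - 4

Using the Lagrange interpolation formula with nodes 1, 6, 7:
  L_0(u) = (u - 6)(u - 7) / 30
  L_1(u) = (u - 1)(u - 7) / -5
  L_2(u) = (u - 1)(u - 6) / 6
Then q(u) = -1·L_0(u) + 134·L_1(u) + 185·L_2(u).
Expanding and collecting terms gives q(u) = 4u^2 - u - 4.
Check: q(7) = 185. ✓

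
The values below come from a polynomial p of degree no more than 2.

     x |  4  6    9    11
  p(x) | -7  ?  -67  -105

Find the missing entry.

The 3 known points determine the degree-2 polynomial uniquely.
Write p(x) = ax^2 + bx + c. Substituting each data point gives a linear system:
  16a + 4b + c = -7
  81a + 9b + c = -67
  121a + 11b + c = -105
Solving the system yields a = -1, b = 1, c = 5.
So p(x) = -x^2 + x + 5.
Then p(6) = -25.

-25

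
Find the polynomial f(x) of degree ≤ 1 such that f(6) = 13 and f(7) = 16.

f(x) = 3x - 5

Using the Lagrange interpolation formula with nodes 6, 7:
  L_0(x) = (x - 7) / -1
  L_1(x) = (x - 6) / 1
Then f(x) = 13·L_0(x) + 16·L_1(x).
Expanding and collecting terms gives f(x) = 3x - 5.
Check: f(7) = 16. ✓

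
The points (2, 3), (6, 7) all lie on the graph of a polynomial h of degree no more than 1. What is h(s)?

Write h(s) = as + b. Substituting each data point gives a linear system:
  2a + b = 3
  6a + b = 7
Solving the system yields a = 1, b = 1.
So h(s) = s + 1.
Check: h(6) = 7. ✓

h(s) = s + 1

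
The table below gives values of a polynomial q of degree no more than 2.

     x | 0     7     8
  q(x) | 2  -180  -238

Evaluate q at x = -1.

Write q(x) = ax^2 + bx + c. Substituting each data point gives a linear system:
  c = 2
  49a + 7b + c = -180
  64a + 8b + c = -238
Solving the system yields a = -4, b = 2, c = 2.
So q(x) = -4x^2 + 2x + 2.
Then q(-1) = -4.

-4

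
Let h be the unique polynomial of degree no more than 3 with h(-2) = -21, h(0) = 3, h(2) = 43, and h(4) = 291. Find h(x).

Using the Lagrange interpolation formula with nodes -2, 0, 2, 4:
  L_0(x) = x(x - 2)(x - 4) / -48
  L_1(x) = (x + 2)(x - 2)(x - 4) / 16
  L_2(x) = (x + 2)x(x - 4) / -16
  L_3(x) = (x + 2)x(x - 2) / 48
Then h(x) = -21·L_0(x) + 3·L_1(x) + 43·L_2(x) + 291·L_3(x).
Expanding and collecting terms gives h(x) = 4x³ + 2x² + 3.
Check: h(-2) = -21. ✓

h(x) = 4x^3 + 2x^2 + 3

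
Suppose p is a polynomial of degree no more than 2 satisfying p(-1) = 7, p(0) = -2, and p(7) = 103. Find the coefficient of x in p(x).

Write p(x) = ax^2 + bx + c. Substituting each data point gives a linear system:
  a - b + c = 7
  c = -2
  49a + 7b + c = 103
Solving the system yields a = 3, b = -6, c = -2.
So p(x) = 3x^2 - 6x - 2.
The coefficient of x is -6.

-6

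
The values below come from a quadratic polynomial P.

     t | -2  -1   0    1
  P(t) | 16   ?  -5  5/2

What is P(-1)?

-1/2

On equispaced nodes a degree-2 polynomial has vanishing third forward difference, so
  - P(-2) + 3·P(-1) - 3·P(0) + P(1) = 0.
Substituting the known values and solving for P(-1):
  3·P(-1) = -3/2
  P(-1) = -1/2.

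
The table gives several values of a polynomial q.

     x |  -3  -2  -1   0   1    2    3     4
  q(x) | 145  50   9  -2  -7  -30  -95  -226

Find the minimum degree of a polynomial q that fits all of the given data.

Forward differences of the values at x = -3, -2, -1, 0, 1, 2, 3, 4:
  q  : 145  50  9  -2  -7  -30  -95  -226
  Δ  : -95  -41  -11  -5  -23  -65  -131
  Δ^2: 54  30  6  -18  -42  -66
  Δ^3: -24  -24  -24  -24  -24
  Δ^4: 0  0  0  0
  Δ^5: 0  0  0
  Δ^6: 0  0
  Δ^7: 0
The third differences are constant (-24) and nonzero, while all higher differences vanish, so the minimal degree is 3.

3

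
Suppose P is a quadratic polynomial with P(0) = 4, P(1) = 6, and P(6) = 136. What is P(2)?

Using the Lagrange interpolation formula with nodes 0, 1, 6:
  L_0(u) = (u - 1)(u - 6) / 6
  L_1(u) = u(u - 6) / -5
  L_2(u) = u(u - 1) / 30
Then P(u) = 4·L_0(u) + 6·L_1(u) + 136·L_2(u).
Expanding and collecting terms gives P(u) = 4u^2 - 2u + 4.
Evaluating at u = 2: P(2) = 16.

16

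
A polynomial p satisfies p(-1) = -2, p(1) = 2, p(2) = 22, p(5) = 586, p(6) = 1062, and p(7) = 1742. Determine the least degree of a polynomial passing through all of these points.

Divided differences on the nodes -1, 1, 2, 5, 6, 7:
  order 0: -2  2  22  586  1062  1742
  order 1: 2  20  188  476  680
  order 2: 6  42  72  102
  order 3: 6  6  6
  order 4: 0  0
  order 5: 0
The order-3 divided differences are all 6 (nonzero) and every higher order vanishes, so the data lies on a polynomial of degree exactly 3.

3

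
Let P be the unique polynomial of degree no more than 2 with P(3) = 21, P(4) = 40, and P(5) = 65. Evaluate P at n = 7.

133

Write P(n) = an^2 + bn + c. Substituting each data point gives a linear system:
  9a + 3b + c = 21
  16a + 4b + c = 40
  25a + 5b + c = 65
Solving the system yields a = 3, b = -2, c = 0.
So P(n) = 3n² - 2n.
Then P(7) = 133.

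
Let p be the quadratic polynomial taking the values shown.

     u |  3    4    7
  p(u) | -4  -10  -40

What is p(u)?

p(u) = -u^2 + u + 2

Using the Lagrange interpolation formula with nodes 3, 4, 7:
  L_0(u) = (u - 4)(u - 7) / 4
  L_1(u) = (u - 3)(u - 7) / -3
  L_2(u) = (u - 3)(u - 4) / 12
Then p(u) = -4·L_0(u) - 10·L_1(u) - 40·L_2(u).
Expanding and collecting terms gives p(u) = -u^2 + u + 2.
Check: p(3) = -4. ✓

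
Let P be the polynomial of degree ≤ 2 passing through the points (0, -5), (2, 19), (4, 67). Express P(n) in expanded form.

Using the Lagrange interpolation formula with nodes 0, 2, 4:
  L_0(n) = (n - 2)(n - 4) / 8
  L_1(n) = n(n - 4) / -4
  L_2(n) = n(n - 2) / 8
Then P(n) = -5·L_0(n) + 19·L_1(n) + 67·L_2(n).
Expanding and collecting terms gives P(n) = 3n^2 + 6n - 5.
Check: P(2) = 19. ✓

P(n) = 3n^2 + 6n - 5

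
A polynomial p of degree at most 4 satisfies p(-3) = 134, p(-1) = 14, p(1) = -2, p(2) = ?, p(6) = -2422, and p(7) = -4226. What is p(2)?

The 5 known points determine the degree-4 polynomial uniquely.
Write p(t) = at^4 + bt^3 + ct^2 + dt + e. Substituting each data point gives a linear system:
  81a - 27b + 9c - 3d + e = 134
  a - b + c - d + e = 14
  a + b + c + d + e = -2
  1296a + 216b + 36c + 6d + e = -2422
  2401a + 343b + 49c + 7d + e = -4226
Solving the system yields a = -1, b = -6, c = 5, d = -2, e = 2.
So p(t) = -t^4 - 6t^3 + 5t^2 - 2t + 2.
Then p(2) = -46.

-46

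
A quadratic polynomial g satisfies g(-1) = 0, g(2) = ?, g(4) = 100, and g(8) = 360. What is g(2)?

30

The 3 known points determine the degree-2 polynomial uniquely.
Write g(u) = au^2 + bu + c. Substituting each data point gives a linear system:
  a - b + c = 0
  16a + 4b + c = 100
  64a + 8b + c = 360
Solving the system yields a = 5, b = 5, c = 0.
So g(u) = 5u^2 + 5u.
Then g(2) = 30.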